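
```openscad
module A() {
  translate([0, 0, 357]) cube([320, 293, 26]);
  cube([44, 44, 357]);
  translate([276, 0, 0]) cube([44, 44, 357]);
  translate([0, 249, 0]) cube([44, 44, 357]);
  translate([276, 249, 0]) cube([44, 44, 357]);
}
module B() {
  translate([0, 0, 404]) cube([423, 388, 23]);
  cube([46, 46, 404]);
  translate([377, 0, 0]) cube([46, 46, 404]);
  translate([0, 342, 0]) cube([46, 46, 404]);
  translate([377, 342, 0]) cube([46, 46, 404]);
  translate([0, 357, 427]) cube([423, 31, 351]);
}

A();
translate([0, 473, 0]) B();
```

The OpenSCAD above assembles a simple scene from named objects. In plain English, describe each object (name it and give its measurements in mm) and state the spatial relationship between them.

A is a simple wooden stool: a rectangular seat 320 mm (x) by 293 mm (y), 26 mm thick, top face at z = 383 mm, on four square legs, each 44×44 mm in cross-section. The legs rest on z = 0, each flush with a corner of the seat.

B is a chair: 423×388 mm seat, 23 mm thick, top at z = 427 mm, on four 46 mm square corner legs flush with the seat edges. A 31 mm thick backrest slab spans the full seat width, extending 351 mm above the seat top, its back face flush with the seat's +y edge.

The chair is on the floor beside the stool on its +y side.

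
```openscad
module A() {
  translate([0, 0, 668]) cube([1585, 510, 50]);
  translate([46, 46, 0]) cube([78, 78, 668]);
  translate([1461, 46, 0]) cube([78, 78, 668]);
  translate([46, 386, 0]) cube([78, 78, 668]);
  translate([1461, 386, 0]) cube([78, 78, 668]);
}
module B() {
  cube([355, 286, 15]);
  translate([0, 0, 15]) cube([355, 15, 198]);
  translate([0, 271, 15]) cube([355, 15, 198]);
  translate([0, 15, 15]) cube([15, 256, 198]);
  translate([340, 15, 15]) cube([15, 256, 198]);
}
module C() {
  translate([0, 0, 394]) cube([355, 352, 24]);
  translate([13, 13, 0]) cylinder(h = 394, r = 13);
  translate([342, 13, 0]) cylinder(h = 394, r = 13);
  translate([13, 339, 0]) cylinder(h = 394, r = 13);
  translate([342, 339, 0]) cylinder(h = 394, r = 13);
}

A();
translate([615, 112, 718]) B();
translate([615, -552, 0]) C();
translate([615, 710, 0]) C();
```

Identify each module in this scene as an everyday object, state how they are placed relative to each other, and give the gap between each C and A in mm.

Each stool's nearest face is 200 mm from the table's bounding box.

A is a table. B is an open box. C is a stool. The open box is on top of the table, centred. Two stools sit around the table at the −y, +y sides. The gap between each stool and the table is 200 mm.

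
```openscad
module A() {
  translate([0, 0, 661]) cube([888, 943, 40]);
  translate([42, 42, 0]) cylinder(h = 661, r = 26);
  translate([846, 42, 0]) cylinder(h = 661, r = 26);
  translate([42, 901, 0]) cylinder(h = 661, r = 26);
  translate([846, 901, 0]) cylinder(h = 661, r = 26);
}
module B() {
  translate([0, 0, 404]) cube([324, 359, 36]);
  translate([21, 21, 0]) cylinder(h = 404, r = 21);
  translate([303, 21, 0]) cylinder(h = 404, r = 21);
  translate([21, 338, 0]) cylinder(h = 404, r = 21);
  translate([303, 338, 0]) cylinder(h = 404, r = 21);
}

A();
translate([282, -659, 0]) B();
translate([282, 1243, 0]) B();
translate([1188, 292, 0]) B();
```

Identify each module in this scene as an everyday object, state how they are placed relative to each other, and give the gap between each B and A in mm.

A is a table. B is a stool. Three stools sit around the table at the −y, +y, +x sides. The gap between each stool and the table is 300 mm.

Each stool's nearest face is 300 mm from the table's bounding box.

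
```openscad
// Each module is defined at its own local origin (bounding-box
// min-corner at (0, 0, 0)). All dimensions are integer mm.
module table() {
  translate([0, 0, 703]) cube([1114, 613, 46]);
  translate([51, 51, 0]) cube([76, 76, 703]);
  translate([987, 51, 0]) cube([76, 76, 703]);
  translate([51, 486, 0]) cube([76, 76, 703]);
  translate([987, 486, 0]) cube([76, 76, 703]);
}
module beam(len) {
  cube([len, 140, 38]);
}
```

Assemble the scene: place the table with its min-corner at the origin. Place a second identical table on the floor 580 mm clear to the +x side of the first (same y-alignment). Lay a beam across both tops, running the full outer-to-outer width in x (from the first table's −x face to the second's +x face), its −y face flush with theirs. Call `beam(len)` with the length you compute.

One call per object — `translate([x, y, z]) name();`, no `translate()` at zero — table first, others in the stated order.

table();
translate([1694, 0, 0]) table();
translate([0, 0, 749]) beam(2808);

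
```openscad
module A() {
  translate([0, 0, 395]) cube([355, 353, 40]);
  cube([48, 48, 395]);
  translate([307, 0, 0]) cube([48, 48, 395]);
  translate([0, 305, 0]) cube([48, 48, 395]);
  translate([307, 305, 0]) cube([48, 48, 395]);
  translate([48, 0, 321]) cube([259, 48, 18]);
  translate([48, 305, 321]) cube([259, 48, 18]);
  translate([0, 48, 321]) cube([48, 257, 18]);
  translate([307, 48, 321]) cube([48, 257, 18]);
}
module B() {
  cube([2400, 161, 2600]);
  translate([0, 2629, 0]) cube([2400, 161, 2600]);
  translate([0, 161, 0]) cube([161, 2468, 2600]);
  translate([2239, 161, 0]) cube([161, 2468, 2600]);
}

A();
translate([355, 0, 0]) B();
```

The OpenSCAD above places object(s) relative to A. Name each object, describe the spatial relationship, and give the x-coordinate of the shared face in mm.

A is a stool. B is a house frame. The house frame is against the stool's +x side, with their −y faces flush. The x-coordinate of the shared face is 355 mm.

The stool's +x face and the house frame's −x face are both at x = 355 mm.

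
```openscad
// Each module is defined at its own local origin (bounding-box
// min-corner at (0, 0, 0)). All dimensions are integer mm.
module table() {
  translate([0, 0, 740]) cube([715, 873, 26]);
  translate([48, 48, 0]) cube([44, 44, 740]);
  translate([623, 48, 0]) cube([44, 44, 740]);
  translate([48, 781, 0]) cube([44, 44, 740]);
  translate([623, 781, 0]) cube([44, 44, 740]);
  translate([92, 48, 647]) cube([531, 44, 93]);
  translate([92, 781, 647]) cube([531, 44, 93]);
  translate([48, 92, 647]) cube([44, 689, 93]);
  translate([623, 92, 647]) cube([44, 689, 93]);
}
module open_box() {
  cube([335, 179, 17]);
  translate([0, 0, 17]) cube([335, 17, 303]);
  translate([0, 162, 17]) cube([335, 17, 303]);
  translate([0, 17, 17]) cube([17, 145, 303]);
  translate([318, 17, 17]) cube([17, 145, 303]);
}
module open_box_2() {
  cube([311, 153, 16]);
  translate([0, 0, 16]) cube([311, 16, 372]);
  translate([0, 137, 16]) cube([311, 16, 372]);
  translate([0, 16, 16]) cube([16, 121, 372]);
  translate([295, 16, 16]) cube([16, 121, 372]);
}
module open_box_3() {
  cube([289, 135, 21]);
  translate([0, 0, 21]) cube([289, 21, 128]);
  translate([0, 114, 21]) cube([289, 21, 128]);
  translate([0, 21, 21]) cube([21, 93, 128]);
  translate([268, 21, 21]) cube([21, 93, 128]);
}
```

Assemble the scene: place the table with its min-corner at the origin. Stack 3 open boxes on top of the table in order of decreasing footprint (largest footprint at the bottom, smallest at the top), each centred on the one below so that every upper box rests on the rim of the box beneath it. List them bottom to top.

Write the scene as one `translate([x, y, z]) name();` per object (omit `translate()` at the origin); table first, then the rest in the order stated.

table();
translate([190, 347, 766]) open_box();
translate([202, 360, 1086]) open_box_2();
translate([213, 369, 1474]) open_box_3();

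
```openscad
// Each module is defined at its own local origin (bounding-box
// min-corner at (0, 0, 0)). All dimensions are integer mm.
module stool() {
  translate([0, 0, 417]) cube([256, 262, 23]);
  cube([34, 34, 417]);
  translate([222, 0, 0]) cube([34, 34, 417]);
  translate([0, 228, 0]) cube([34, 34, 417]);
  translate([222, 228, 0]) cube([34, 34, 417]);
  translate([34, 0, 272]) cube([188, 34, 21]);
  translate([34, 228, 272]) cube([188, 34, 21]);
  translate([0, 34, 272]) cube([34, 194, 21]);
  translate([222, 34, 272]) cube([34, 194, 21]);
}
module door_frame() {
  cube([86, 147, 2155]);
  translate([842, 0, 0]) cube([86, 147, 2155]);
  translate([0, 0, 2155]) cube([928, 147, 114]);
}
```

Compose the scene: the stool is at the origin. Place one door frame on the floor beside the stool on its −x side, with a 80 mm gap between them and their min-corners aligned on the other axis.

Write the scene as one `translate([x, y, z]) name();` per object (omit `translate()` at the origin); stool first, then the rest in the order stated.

stool();
translate([-1008, 0, 0]) door_frame();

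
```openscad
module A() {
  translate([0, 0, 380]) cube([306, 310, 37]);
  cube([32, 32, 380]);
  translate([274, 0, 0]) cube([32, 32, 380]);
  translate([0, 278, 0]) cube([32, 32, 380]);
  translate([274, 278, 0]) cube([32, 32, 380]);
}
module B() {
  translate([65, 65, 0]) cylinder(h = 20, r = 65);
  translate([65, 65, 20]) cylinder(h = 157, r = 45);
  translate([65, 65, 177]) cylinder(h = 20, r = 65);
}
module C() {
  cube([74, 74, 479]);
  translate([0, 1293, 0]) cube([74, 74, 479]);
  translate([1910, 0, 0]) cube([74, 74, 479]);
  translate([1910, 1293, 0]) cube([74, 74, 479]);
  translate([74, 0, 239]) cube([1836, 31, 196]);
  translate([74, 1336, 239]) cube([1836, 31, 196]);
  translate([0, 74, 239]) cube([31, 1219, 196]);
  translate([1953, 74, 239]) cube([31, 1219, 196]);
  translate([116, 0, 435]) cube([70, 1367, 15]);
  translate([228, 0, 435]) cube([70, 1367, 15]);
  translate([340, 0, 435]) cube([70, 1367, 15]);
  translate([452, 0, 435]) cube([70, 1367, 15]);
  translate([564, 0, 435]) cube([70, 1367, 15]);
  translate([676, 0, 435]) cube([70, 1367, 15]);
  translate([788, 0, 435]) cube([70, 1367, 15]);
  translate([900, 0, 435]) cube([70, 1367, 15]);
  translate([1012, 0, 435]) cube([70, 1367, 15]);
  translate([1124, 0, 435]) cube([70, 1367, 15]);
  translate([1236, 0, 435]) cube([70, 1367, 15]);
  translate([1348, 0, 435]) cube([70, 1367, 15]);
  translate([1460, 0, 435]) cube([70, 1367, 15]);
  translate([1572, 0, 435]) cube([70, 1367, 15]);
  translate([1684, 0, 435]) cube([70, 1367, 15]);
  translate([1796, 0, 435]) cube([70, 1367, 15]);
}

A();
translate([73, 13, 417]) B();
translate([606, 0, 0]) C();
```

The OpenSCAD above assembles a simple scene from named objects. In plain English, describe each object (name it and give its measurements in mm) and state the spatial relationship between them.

A is a simple wooden stool: a rectangular seat 306 mm (x) by 310 mm (y), 37 mm thick, top face at z = 417 mm, on four square legs, each 32×32 mm in cross-section. The legs rest on z = 0, each flush with a corner of the seat.

B is a spool: two coaxial disc flanges of radius 65 mm and thickness 20 mm, joined by a core cylinder of radius 45 mm and height 157 mm. The lower flange rests on z = 0 and the three cylinders share a vertical axis.

C is a bed frame 1984 mm long (x) by 1367 mm wide (y). Four 74×74 mm corner posts, 479 mm tall, at the corners of the footprint. Four rails of 31 mm thickness and 196 mm height run between adjacent posts with their undersides at z = 239 mm, their outer faces flush with the outside of the frame (the two x-running rails run between the posts' inner faces; the two y-running rails run between the posts' inner faces). 16 slats, each 70 mm wide (x) and 15 mm thick, lie across the top of the two x-running rails, running the full 1367 mm width of the frame in y; the slats are evenly spaced along x between the inner faces of the end posts with equal gaps (rounded down to the nearest mm) at the −x end and between each pair — any rounding remainder accumulates at the +x end.

The spool is on top of the stool. The bed frame is on the floor beside the stool on its +x side.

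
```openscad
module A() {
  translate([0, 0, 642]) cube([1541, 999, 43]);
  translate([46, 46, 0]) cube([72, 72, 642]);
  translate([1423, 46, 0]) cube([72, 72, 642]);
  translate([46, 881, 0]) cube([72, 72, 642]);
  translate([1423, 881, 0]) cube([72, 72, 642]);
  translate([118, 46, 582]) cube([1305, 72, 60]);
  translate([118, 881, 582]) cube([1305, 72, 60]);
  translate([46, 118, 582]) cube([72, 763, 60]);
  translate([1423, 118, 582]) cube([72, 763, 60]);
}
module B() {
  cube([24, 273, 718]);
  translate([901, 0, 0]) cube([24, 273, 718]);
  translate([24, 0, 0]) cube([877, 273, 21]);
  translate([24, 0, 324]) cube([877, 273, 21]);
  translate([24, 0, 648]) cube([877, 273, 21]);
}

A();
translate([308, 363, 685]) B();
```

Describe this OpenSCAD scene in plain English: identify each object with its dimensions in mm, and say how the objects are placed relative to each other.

A is a table with a 1541×999 mm rectangular top, 43 mm thick, top surface at z = 685 mm, supported by four 72×72 mm square legs, each inset 46 mm from the nearest pair of top edges, running from the floor. Four apron rails, 72 mm thick and 60 mm tall, run between adjacent legs with their top edges flush with the underside of the top and their outer faces flush with the legs' outer faces.

B is a bookshelf 925 mm wide overall, 273 mm deep and 718 mm tall. The two sides are 24 mm thick vertical panels. 3 horizontal shelves of 21 mm thickness span between the inner faces of the sides; the lowest shelf sits on the floor and shelves are stacked with a clear vertical gap of 303 mm between each pair.

The bookshelf is on top of the table, centred.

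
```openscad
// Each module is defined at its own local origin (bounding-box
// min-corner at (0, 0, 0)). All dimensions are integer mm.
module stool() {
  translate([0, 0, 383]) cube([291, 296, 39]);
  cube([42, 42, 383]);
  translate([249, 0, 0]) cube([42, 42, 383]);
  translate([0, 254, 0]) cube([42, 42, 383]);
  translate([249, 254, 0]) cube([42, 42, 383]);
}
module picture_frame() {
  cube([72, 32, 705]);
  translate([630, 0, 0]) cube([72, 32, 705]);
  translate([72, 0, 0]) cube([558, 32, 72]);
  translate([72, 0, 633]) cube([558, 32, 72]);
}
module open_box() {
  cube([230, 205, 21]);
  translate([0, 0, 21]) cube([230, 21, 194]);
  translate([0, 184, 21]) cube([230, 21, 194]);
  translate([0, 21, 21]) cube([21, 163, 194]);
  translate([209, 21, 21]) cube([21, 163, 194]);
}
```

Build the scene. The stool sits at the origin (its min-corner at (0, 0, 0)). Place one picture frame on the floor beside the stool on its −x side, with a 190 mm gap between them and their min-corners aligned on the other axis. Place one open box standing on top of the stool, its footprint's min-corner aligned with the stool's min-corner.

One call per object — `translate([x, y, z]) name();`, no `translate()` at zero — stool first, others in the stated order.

stool();
translate([-892, 0, 0]) picture_frame();
translate([0, 0, 422]) open_box();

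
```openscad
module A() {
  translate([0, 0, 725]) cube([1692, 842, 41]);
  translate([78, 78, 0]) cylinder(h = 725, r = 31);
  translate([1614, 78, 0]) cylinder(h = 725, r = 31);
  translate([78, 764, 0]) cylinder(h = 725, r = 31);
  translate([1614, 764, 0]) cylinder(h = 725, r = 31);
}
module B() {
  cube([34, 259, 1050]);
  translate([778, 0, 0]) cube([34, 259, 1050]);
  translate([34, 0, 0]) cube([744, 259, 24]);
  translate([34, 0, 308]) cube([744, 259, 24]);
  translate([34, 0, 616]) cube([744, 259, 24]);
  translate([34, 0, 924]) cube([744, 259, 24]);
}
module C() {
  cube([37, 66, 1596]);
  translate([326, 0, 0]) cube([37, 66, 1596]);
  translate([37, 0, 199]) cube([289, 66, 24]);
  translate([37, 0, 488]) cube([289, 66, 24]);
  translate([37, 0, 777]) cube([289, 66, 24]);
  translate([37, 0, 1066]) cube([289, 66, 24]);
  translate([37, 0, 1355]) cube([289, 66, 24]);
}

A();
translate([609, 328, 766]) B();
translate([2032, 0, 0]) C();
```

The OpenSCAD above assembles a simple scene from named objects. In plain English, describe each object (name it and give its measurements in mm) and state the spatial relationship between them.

A is a table: top 1692 mm (x) × 842 mm (y), 41 mm thick, upper face at z = 766 mm, on four round legs of 62 mm diameter, each leg's bounding box inset 47 mm from the nearest pair of top edges, running from z = 0 to the bottom of the top.

B is an open bookshelf. Two side panels, each 34 mm thick, 259 mm deep and 1050 mm tall, stand 812 mm apart (outside-to-outside). Between them sit 4 shelves, each 24 mm thick and 259 mm deep, spanning the full gap between the sides. The bottom shelf rests on the floor (its underside at z = 0) and the clear gap between one shelf's top and the next shelf's underside is 284 mm.

C is a straight ladder. Two 37×66 mm vertical rails, 1596 mm tall, stand 363 mm apart (outside-to-outside) with their front faces coplanar on the −y side. 5 rungs, each 66 mm deep and 24 mm tall, span between the inner faces of the rails, front faces flush with the rails. The lowest rung's underside is at z = 199 mm and rungs are spaced 289 mm apart (underside to underside).

The bookshelf is on top of the table. The ladder is on the floor beside the table on its +x side.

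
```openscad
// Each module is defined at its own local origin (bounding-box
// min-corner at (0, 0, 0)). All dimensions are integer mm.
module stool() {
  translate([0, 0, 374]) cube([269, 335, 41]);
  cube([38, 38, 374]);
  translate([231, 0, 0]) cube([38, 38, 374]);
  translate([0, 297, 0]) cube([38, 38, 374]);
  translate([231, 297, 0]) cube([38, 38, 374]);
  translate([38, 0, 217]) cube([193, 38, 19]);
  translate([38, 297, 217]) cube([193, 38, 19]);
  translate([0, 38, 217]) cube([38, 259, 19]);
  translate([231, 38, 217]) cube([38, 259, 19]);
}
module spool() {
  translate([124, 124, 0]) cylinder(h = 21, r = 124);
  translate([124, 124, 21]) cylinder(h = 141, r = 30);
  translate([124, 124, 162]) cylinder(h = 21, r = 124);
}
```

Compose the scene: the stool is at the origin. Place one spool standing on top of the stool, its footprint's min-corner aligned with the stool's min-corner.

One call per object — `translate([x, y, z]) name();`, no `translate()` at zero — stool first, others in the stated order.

stool();
translate([0, 0, 415]) spool();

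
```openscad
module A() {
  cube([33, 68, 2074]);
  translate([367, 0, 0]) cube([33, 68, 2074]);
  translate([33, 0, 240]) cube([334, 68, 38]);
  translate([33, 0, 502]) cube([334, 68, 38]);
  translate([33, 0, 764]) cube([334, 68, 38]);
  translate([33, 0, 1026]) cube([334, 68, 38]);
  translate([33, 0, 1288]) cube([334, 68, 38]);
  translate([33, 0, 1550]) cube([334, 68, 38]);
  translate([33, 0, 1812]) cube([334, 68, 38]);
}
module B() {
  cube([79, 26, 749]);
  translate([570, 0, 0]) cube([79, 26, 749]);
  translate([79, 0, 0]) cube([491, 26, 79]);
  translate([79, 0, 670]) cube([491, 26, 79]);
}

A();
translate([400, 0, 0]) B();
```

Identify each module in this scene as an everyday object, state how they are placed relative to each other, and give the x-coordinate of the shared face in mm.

The ladder's +x face and the picture frame's −x face are both at x = 400 mm.

A is a ladder. B is a picture frame. The picture frame is against the ladder's +x side, with their −y faces flush. The x-coordinate of the shared face is 400 mm.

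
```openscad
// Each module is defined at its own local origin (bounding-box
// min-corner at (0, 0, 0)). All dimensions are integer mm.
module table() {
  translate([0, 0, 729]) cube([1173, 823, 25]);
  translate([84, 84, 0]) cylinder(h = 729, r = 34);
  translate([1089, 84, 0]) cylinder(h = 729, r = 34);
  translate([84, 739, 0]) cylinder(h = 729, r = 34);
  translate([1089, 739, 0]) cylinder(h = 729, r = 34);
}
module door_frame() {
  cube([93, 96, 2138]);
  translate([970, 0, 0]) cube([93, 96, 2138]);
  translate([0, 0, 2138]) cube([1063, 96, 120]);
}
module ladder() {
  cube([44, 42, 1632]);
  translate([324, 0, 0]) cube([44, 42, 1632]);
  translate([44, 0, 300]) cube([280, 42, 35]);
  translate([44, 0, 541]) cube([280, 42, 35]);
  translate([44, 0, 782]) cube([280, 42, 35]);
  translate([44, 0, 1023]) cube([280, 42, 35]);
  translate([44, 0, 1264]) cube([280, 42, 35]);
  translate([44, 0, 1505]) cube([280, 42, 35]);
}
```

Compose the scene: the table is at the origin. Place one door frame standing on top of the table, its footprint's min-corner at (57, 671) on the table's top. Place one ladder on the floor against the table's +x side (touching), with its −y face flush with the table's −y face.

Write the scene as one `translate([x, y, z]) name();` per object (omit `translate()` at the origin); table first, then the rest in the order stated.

table();
translate([57, 671, 754]) door_frame();
translate([1173, 0, 0]) ladder();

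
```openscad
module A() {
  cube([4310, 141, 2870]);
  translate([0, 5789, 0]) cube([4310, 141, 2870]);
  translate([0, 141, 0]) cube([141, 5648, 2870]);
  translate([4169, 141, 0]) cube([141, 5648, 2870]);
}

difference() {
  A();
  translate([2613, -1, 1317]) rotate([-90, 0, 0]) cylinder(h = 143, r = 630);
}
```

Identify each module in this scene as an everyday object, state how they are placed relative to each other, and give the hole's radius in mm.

The subtracted cylinder has r = 630 mm.

A is a house frame. The house frame has a circular hole through its front wall. The hole's radius is 630 mm.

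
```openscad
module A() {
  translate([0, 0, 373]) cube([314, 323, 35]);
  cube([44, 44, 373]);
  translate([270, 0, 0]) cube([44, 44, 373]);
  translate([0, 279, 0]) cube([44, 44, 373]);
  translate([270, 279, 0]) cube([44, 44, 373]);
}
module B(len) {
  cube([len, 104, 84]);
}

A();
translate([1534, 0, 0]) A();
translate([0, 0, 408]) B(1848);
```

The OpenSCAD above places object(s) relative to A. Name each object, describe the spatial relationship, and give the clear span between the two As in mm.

A is a stool. B is a beam. A beam spans the tops of two stools. The clear span between the two stools is 1220 mm.

Second stool starts at x = 1534; first ends at x = 314; clear span = 1534 − 314 = 1220 mm.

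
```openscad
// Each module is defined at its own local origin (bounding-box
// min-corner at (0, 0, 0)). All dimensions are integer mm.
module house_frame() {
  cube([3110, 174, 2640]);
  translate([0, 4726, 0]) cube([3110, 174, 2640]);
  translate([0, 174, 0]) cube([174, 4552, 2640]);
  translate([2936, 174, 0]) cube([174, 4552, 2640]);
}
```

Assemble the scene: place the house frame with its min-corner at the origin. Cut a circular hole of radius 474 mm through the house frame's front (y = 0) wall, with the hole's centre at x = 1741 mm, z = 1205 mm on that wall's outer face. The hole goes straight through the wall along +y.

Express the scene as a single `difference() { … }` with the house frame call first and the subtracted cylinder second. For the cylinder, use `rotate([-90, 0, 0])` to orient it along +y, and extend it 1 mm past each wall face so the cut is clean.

difference() {
  house_frame();
  translate([1741, -1, 1205]) rotate([-90, 0, 0]) cylinder(h = 176, r = 474);
}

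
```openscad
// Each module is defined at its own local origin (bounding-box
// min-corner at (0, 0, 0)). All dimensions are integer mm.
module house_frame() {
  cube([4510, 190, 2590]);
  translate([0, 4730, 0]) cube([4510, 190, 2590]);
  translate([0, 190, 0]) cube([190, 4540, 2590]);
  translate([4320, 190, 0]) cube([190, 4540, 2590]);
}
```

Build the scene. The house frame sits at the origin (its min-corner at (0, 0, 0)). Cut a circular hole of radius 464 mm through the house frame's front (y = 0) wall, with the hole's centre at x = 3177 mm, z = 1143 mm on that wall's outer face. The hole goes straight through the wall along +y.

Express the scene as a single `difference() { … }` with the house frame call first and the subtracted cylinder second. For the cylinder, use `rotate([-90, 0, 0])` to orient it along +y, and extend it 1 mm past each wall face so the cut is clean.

difference() {
  house_frame();
  translate([3177, -1, 1143]) rotate([-90, 0, 0]) cylinder(h = 192, r = 464);
}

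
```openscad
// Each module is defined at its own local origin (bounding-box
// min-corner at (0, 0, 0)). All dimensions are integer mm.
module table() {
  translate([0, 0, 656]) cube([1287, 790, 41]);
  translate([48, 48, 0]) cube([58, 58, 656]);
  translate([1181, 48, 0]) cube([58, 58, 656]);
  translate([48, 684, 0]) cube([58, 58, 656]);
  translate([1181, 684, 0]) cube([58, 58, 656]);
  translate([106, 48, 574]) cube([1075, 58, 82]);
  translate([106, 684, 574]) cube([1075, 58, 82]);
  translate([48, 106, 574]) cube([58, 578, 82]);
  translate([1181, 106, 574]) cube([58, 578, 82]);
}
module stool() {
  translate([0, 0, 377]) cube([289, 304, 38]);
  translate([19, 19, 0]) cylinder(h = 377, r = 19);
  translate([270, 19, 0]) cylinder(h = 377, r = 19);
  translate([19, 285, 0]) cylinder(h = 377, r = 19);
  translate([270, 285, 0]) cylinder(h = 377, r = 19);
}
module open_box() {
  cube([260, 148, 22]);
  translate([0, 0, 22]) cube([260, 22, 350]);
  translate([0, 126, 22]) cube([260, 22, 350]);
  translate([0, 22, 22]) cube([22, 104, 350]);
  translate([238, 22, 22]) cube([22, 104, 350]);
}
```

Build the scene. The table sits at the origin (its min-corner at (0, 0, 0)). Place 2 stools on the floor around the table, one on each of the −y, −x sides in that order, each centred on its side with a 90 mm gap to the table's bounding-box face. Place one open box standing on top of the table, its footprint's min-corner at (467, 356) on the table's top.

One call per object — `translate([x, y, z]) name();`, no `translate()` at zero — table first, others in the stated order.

table();
translate([499, -394, 0]) stool();
translate([-379, 243, 0]) stool();
translate([467, 356, 697]) open_box();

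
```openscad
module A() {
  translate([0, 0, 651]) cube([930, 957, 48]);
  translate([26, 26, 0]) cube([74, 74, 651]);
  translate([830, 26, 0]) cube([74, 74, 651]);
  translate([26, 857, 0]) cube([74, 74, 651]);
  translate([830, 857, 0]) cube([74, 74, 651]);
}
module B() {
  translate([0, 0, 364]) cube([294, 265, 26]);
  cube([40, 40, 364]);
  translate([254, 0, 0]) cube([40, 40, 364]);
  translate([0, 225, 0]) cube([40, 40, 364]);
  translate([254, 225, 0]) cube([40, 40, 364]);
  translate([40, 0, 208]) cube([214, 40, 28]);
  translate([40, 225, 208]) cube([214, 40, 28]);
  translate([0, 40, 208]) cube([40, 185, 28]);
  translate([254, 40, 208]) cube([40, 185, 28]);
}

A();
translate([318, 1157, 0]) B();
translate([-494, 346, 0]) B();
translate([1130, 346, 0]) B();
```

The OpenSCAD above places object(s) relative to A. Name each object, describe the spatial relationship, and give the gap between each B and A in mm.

A is a table. B is a stool. Three stools sit around the table at the +y, −x, +x sides. The gap between each stool and the table is 200 mm.

Each stool's nearest face is 200 mm from the table's bounding box.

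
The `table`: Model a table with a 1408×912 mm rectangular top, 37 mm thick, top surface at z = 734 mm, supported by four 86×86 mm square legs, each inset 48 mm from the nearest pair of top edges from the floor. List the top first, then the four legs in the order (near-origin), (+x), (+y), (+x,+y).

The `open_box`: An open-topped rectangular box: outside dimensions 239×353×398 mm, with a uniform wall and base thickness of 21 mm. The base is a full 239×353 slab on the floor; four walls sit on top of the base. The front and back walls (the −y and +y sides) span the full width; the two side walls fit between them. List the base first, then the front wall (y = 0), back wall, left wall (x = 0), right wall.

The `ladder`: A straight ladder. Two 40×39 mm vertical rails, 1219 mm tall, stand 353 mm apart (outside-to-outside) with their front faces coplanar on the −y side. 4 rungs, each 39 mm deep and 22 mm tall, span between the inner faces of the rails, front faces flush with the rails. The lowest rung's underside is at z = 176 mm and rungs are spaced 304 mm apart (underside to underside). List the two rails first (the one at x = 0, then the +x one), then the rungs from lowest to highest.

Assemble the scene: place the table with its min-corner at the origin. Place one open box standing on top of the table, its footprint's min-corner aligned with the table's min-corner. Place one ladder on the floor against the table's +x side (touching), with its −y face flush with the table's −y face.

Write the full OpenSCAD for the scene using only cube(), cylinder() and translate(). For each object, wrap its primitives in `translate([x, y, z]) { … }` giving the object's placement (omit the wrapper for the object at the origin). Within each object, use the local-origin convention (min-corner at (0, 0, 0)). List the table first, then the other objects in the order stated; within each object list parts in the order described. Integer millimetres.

translate([0, 0, 697]) cube([1408, 912, 37]);
translate([48, 48, 0]) cube([86, 86, 697]);
translate([1274, 48, 0]) cube([86, 86, 697]);
translate([48, 778, 0]) cube([86, 86, 697]);
translate([1274, 778, 0]) cube([86, 86, 697]);
translate([0, 0, 734]) {
  cube([239, 353, 21]);
  translate([0, 0, 21]) cube([239, 21, 377]);
  translate([0, 332, 21]) cube([239, 21, 377]);
  translate([0, 21, 21]) cube([21, 311, 377]);
  translate([218, 21, 21]) cube([21, 311, 377]);
}
translate([1408, 0, 0]) {
  cube([40, 39, 1219]);
  translate([313, 0, 0]) cube([40, 39, 1219]);
  translate([40, 0, 176]) cube([273, 39, 22]);
  translate([40, 0, 480]) cube([273, 39, 22]);
  translate([40, 0, 784]) cube([273, 39, 22]);
  translate([40, 0, 1088]) cube([273, 39, 22]);
}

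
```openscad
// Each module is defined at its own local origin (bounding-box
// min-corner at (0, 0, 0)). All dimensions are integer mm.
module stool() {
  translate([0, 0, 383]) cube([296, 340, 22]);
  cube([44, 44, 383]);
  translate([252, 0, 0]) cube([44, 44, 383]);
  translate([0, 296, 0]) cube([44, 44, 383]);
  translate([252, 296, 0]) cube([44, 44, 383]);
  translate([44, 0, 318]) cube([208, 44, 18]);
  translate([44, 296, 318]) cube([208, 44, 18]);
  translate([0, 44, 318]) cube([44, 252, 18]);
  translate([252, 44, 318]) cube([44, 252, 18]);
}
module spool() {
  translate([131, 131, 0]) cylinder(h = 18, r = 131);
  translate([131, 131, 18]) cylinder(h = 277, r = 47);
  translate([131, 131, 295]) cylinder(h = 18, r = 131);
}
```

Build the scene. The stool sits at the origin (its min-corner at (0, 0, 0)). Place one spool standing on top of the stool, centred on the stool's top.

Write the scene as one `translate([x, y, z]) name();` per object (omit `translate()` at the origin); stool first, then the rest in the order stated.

stool();
translate([17, 39, 405]) spool();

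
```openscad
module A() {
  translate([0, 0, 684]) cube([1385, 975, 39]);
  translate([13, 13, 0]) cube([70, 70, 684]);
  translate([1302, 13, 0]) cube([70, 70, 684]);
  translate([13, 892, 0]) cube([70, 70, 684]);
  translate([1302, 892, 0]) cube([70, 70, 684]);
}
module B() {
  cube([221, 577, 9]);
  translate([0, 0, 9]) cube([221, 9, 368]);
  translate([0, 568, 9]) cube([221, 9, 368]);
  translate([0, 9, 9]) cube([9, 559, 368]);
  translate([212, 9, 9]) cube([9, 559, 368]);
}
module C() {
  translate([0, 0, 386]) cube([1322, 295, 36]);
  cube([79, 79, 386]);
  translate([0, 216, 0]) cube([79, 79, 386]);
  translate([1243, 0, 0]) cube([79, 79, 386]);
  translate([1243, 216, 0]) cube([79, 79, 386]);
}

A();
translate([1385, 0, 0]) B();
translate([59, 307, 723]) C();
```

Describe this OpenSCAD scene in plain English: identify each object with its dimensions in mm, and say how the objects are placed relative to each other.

A is a table with a 1385×975 mm rectangular top, 39 mm thick, top surface at z = 723 mm, supported by four 70×70 mm square legs, each inset 13 mm from the nearest pair of top edges, running from the floor.

B is an open storage box with external size 221×577×377 mm and wall thickness 9 mm (the base is also 9 mm thick). The base covers the whole footprint; the four walls stand on the base, with the y-facing walls full-width and the x-facing walls fitting between their inner faces.

C is a bench: a 1322×295 mm seat slab, 36 mm thick, top at z = 422 mm, on four 79×79 mm square legs flush with the seat corners and standing on z = 0.

The open box is against the table's +x side, with their −y faces flush. The bench is on top of the table.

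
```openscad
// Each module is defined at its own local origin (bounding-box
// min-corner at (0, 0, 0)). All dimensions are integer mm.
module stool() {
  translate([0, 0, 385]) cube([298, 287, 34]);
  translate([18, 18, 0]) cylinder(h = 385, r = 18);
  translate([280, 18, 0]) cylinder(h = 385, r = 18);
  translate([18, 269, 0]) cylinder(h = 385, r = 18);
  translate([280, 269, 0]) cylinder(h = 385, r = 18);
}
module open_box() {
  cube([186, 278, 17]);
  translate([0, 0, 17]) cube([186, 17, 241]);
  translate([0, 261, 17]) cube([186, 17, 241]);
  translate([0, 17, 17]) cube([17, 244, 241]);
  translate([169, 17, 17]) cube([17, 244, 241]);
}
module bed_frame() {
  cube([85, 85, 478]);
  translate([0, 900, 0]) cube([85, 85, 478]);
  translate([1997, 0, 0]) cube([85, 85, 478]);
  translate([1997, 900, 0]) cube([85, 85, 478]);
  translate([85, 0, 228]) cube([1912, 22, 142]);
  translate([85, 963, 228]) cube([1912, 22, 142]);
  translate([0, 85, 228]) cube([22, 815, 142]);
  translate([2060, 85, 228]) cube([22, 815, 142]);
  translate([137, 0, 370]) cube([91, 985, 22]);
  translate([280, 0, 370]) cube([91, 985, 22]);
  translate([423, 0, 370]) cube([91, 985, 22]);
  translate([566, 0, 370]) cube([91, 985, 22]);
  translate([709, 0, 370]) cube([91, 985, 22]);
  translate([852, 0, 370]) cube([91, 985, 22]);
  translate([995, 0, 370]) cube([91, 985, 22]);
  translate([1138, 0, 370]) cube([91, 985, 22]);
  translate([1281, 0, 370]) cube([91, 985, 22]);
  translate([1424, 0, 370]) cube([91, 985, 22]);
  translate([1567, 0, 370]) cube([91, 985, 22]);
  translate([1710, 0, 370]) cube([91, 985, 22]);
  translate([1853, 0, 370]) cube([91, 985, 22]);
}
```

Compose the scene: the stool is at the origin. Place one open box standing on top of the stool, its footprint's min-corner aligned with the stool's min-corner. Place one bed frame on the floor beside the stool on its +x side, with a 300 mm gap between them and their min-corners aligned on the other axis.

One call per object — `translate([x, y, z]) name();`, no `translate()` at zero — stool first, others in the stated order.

stool();
translate([0, 0, 419]) open_box();
translate([598, 0, 0]) bed_frame();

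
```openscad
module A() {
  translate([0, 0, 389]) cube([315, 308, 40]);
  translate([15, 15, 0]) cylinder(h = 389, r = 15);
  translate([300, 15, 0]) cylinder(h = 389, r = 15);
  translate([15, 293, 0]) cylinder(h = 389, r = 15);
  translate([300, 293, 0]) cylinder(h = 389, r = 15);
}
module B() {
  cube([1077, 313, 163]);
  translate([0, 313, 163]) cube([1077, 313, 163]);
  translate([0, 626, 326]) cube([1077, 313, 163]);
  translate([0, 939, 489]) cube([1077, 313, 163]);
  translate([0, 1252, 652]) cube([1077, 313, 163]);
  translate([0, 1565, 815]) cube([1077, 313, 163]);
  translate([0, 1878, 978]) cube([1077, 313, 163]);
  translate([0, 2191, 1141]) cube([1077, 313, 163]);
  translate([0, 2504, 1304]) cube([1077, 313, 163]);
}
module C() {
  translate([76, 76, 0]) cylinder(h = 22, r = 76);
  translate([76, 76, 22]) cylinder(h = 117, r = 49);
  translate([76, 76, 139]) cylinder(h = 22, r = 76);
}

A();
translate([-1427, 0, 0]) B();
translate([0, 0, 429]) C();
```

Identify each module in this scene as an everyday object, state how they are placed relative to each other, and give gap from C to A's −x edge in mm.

The spool's min-x is at 0; the stool's min-x is 0; gap = 0 mm.

A is a stool. B is a staircase. C is a spool. The staircase is on the floor beside the stool on its −x side. The spool is on top of the stool. The gap from the spool to the stool's −x edge is 0 mm.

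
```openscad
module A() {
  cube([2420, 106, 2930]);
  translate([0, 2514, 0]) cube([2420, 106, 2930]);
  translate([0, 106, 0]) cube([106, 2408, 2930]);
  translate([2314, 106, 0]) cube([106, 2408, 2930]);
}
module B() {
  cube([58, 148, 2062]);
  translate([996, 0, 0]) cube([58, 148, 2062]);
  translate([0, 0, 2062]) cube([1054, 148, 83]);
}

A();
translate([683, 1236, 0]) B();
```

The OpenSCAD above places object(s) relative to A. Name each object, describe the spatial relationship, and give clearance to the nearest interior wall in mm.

A is a house frame. B is a door frame. The door frame sits inside the house frame, centred. The clearance to the nearest interior wall is 577 mm.

Clearances: x = 577, y = 1130; minimum 577 mm.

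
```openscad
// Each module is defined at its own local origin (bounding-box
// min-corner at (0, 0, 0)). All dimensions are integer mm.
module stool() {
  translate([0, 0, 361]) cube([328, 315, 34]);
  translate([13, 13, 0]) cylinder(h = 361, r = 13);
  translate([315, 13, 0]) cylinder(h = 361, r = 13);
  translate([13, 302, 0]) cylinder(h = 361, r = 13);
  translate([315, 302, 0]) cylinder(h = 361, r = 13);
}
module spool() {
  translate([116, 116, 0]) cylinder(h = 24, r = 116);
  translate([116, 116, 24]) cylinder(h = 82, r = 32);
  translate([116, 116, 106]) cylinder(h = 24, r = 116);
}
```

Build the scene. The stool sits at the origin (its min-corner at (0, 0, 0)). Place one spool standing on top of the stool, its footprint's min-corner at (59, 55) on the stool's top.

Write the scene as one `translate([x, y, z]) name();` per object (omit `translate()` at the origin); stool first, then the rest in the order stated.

stool();
translate([59, 55, 395]) spool();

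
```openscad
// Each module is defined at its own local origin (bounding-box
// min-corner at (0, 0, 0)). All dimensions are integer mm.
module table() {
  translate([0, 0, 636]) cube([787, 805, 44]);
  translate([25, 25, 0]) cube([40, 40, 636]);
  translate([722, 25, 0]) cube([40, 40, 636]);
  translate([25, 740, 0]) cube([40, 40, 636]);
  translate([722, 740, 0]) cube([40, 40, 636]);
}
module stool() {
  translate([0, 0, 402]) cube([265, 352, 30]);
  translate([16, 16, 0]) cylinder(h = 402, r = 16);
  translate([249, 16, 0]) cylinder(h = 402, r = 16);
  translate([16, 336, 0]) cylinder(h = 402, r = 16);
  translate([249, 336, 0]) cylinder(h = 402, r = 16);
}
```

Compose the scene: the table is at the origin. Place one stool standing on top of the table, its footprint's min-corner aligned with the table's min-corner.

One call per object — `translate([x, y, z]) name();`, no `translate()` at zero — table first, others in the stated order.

table();
translate([0, 0, 680]) stool();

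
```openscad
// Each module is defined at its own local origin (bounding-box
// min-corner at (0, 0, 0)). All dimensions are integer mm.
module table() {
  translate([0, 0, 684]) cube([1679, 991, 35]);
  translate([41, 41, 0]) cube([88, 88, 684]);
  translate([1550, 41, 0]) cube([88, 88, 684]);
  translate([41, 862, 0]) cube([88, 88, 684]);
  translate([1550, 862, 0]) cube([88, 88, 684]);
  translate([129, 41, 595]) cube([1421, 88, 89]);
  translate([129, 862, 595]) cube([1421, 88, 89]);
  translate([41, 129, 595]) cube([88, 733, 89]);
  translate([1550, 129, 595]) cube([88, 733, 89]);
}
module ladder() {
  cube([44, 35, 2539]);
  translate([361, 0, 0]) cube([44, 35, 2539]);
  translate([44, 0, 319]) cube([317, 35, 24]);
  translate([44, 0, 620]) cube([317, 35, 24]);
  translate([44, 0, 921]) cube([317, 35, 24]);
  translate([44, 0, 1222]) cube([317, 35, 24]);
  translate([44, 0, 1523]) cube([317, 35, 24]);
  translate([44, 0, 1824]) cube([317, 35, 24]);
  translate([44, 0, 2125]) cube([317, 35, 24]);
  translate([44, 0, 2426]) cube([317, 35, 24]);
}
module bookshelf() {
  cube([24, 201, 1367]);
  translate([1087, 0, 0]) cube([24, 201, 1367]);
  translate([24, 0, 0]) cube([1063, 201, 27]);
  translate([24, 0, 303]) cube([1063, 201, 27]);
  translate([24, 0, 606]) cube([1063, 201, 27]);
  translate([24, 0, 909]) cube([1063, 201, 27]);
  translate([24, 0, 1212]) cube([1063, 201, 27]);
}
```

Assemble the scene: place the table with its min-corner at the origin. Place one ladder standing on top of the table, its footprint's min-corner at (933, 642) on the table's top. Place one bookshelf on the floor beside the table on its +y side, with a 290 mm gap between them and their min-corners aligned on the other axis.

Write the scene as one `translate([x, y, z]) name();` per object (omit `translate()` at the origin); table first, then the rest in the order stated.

table();
translate([933, 642, 719]) ladder();
translate([0, 1281, 0]) bookshelf();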